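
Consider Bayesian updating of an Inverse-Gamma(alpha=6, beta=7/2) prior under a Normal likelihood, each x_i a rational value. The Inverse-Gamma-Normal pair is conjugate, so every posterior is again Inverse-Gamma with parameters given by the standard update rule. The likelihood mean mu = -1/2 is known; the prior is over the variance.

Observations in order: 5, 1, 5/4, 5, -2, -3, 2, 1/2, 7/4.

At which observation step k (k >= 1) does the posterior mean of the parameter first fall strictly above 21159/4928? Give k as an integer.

obs 1: x=5 → posterior Inverse-Gamma(13/2, 149/8)
obs 2: x=1 → posterior Inverse-Gamma(7, 79/4)
obs 3: x=5/4 → posterior Inverse-Gamma(15/2, 681/32)
obs 4: x=5 → posterior Inverse-Gamma(8, 1165/32)
obs 5: x=-2 → posterior Inverse-Gamma(17/2, 1201/32)
obs 6: x=-3 → posterior Inverse-Gamma(9, 1301/32)
obs 7: x=2 → posterior Inverse-Gamma(19/2, 1401/32)
obs 8: x=1/2 → posterior Inverse-Gamma(10, 1417/32)
obs 9: x=7/4 → posterior Inverse-Gamma(21/2, 749/16)

k = 4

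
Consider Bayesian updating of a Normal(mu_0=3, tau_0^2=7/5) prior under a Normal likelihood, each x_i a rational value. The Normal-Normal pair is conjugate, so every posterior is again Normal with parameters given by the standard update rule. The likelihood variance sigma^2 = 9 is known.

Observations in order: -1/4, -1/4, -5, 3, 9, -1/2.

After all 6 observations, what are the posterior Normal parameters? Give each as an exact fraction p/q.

mu_0=59/29, tau_0^2=21/29

obs 1: x=-1/4 → posterior Normal(41/16, 63/52)
obs 2: x=-1/4 → posterior Normal(263/118, 63/59)
obs 3: x=-5 → posterior Normal(193/132, 21/22)
obs 4: x=3 → posterior Normal(235/146, 63/73)
obs 5: x=9 → posterior Normal(361/160, 63/80)
obs 6: x=-1/2 → posterior Normal(59/29, 21/29)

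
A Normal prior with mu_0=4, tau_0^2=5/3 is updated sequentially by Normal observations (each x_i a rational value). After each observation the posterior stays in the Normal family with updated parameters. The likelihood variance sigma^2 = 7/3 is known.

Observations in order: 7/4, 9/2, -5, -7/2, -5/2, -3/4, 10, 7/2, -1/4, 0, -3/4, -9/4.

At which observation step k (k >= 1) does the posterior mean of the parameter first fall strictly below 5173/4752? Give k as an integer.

k = 4

obs 1: x=7/4 → posterior Normal(49/16, 35/36)
obs 2: x=9/2 → posterior Normal(237/68, 35/51)
obs 3: x=-5 → posterior Normal(137/88, 35/66)
obs 4: x=-7/2 → posterior Normal(67/108, 35/81)
obs 5: x=-5/2 → posterior Normal(17/128, 35/96)
obs 6: x=-3/4 → posterior Normal(1/74, 35/111)
obs 7: x=10 → posterior Normal(101/84, 5/18)
obs 8: x=7/2 → posterior Normal(68/47, 35/141)
obs 9: x=-1/4 → posterior Normal(267/208, 35/156)
obs 10: x=0 → posterior Normal(89/76, 35/171)
obs 11: x=-3/4 → posterior Normal(63/62, 35/186)
obs 12: x=-9/4 → posterior Normal(207/268, 35/201)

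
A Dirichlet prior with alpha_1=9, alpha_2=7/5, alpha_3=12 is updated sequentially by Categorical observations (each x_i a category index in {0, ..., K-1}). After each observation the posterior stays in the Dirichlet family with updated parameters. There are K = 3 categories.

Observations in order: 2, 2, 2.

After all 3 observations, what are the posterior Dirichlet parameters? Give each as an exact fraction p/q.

alpha_1=9, alpha_2=7/5, alpha_3=15

obs 1: x=2 → posterior Dirichlet(9, 7/5, 13)
obs 2: x=2 → posterior Dirichlet(9, 7/5, 14)
obs 3: x=2 → posterior Dirichlet(9, 7/5, 15)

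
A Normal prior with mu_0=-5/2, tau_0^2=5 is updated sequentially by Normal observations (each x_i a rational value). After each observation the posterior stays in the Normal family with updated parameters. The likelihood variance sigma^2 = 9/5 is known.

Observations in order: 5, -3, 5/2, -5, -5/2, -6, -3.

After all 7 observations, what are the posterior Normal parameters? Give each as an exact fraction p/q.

mu_0=-645/368, tau_0^2=45/184

obs 1: x=5 → posterior Normal(205/68, 45/34)
obs 2: x=-3 → posterior Normal(55/118, 45/59)
obs 3: x=5/2 → posterior Normal(15/14, 15/28)
obs 4: x=-5 → posterior Normal(-35/109, 45/109)
obs 5: x=-5/2 → posterior Normal(-195/268, 45/134)
obs 6: x=-6 → posterior Normal(-165/106, 15/53)
obs 7: x=-3 → posterior Normal(-645/368, 45/184)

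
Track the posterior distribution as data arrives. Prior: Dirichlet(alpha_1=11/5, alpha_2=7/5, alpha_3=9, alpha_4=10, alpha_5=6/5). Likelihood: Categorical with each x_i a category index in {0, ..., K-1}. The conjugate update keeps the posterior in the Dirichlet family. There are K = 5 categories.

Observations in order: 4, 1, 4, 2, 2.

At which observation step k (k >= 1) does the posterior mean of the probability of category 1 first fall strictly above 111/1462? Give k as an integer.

obs 1: x=4 → posterior Dirichlet(11/5, 7/5, 9, 10, 11/5)
obs 2: x=1 → posterior Dirichlet(11/5, 12/5, 9, 10, 11/5)
obs 3: x=4 → posterior Dirichlet(11/5, 12/5, 9, 10, 16/5)
obs 4: x=2 → posterior Dirichlet(11/5, 12/5, 10, 10, 16/5)
obs 5: x=2 → posterior Dirichlet(11/5, 12/5, 11, 10, 16/5)

k = 2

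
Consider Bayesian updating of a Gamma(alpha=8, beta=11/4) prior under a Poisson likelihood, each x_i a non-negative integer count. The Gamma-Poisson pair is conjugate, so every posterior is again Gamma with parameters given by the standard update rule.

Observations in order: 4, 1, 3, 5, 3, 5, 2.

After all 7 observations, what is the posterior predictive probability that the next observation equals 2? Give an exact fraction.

obs 1: x=4 → posterior Gamma(12, 15/4)
obs 2: x=1 → posterior Gamma(13, 19/4)
obs 3: x=3 → posterior Gamma(16, 23/4)
obs 4: x=5 → posterior Gamma(21, 27/4)
obs 5: x=3 → posterior Gamma(24, 31/4)
obs 6: x=5 → posterior Gamma(29, 35/4)
obs 7: x=2 → posterior Gamma(31, 39/4)

166956940238681630334279952831216686328040718093928704/802525857116673306810957202573831816754829436253827243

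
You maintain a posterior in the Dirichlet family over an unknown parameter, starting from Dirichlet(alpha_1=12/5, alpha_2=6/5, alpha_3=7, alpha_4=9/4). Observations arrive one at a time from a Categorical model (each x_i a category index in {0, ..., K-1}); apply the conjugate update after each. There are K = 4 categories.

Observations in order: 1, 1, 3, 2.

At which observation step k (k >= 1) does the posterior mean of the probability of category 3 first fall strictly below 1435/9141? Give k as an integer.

k = 2

obs 1: x=1 → posterior Dirichlet(12/5, 11/5, 7, 9/4)
obs 2: x=1 → posterior Dirichlet(12/5, 16/5, 7, 9/4)
obs 3: x=3 → posterior Dirichlet(12/5, 16/5, 7, 13/4)
obs 4: x=2 → posterior Dirichlet(12/5, 16/5, 8, 13/4)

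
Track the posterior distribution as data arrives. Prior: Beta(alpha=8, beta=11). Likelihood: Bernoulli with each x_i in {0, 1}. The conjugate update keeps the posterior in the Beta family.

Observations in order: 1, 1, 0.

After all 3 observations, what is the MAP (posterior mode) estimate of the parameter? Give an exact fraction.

obs 1: x=1 → posterior Beta(9, 11)
obs 2: x=1 → posterior Beta(10, 11)
obs 3: x=0 → posterior Beta(10, 12)

9/20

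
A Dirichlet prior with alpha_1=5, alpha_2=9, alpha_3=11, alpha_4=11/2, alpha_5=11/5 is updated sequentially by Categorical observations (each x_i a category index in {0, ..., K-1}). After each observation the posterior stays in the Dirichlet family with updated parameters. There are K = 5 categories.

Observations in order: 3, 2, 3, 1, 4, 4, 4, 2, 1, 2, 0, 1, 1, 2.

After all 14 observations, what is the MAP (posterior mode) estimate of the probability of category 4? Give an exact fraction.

obs 1: x=3 → posterior Dirichlet(5, 9, 11, 13/2, 11/5)
obs 2: x=2 → posterior Dirichlet(5, 9, 12, 13/2, 11/5)
obs 3: x=3 → posterior Dirichlet(5, 9, 12, 15/2, 11/5)
obs 4: x=1 → posterior Dirichlet(5, 10, 12, 15/2, 11/5)
obs 5: x=4 → posterior Dirichlet(5, 10, 12, 15/2, 16/5)
obs 6: x=4 → posterior Dirichlet(5, 10, 12, 15/2, 21/5)
obs 7: x=4 → posterior Dirichlet(5, 10, 12, 15/2, 26/5)
obs 8: x=2 → posterior Dirichlet(5, 10, 13, 15/2, 26/5)
obs 9: x=1 → posterior Dirichlet(5, 11, 13, 15/2, 26/5)
obs 10: x=2 → posterior Dirichlet(5, 11, 14, 15/2, 26/5)
obs 11: x=0 → posterior Dirichlet(6, 11, 14, 15/2, 26/5)
obs 12: x=1 → posterior Dirichlet(6, 12, 14, 15/2, 26/5)
obs 13: x=1 → posterior Dirichlet(6, 13, 14, 15/2, 26/5)
obs 14: x=2 → posterior Dirichlet(6, 13, 15, 15/2, 26/5)

14/139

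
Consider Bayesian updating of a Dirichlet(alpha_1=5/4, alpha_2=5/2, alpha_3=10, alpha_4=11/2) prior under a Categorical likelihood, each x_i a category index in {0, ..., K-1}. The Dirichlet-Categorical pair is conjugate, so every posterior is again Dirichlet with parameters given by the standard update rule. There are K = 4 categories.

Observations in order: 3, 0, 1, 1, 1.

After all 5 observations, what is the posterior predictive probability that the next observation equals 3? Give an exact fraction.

obs 1: x=3 → posterior Dirichlet(5/4, 5/2, 10, 13/2)
obs 2: x=0 → posterior Dirichlet(9/4, 5/2, 10, 13/2)
obs 3: x=1 → posterior Dirichlet(9/4, 7/2, 10, 13/2)
obs 4: x=1 → posterior Dirichlet(9/4, 9/2, 10, 13/2)
obs 5: x=1 → posterior Dirichlet(9/4, 11/2, 10, 13/2)

26/97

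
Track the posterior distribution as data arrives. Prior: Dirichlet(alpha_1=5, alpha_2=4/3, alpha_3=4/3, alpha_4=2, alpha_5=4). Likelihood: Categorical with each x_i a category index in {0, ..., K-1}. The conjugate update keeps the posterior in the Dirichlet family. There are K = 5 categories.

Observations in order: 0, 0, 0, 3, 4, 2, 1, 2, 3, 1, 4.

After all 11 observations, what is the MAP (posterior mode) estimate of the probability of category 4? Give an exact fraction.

15/59

obs 1: x=0 → posterior Dirichlet(6, 4/3, 4/3, 2, 4)
obs 2: x=0 → posterior Dirichlet(7, 4/3, 4/3, 2, 4)
obs 3: x=0 → posterior Dirichlet(8, 4/3, 4/3, 2, 4)
obs 4: x=3 → posterior Dirichlet(8, 4/3, 4/3, 3, 4)
obs 5: x=4 → posterior Dirichlet(8, 4/3, 4/3, 3, 5)
obs 6: x=2 → posterior Dirichlet(8, 4/3, 7/3, 3, 5)
obs 7: x=1 → posterior Dirichlet(8, 7/3, 7/3, 3, 5)
obs 8: x=2 → posterior Dirichlet(8, 7/3, 10/3, 3, 5)
obs 9: x=3 → posterior Dirichlet(8, 7/3, 10/3, 4, 5)
obs 10: x=1 → posterior Dirichlet(8, 10/3, 10/3, 4, 5)
obs 11: x=4 → posterior Dirichlet(8, 10/3, 10/3, 4, 6)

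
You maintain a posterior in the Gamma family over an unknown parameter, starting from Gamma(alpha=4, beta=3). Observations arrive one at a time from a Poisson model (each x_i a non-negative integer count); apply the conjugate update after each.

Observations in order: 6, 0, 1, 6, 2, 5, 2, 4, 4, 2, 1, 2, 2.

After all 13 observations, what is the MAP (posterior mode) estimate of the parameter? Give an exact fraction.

obs 1: x=6 → posterior Gamma(10, 4)
obs 2: x=0 → posterior Gamma(10, 5)
obs 3: x=1 → posterior Gamma(11, 6)
obs 4: x=6 → posterior Gamma(17, 7)
obs 5: x=2 → posterior Gamma(19, 8)
obs 6: x=5 → posterior Gamma(24, 9)
obs 7: x=2 → posterior Gamma(26, 10)
obs 8: x=4 → posterior Gamma(30, 11)
obs 9: x=4 → posterior Gamma(34, 12)
obs 10: x=2 → posterior Gamma(36, 13)
obs 11: x=1 → posterior Gamma(37, 14)
obs 12: x=2 → posterior Gamma(39, 15)
obs 13: x=2 → posterior Gamma(41, 16)

5/2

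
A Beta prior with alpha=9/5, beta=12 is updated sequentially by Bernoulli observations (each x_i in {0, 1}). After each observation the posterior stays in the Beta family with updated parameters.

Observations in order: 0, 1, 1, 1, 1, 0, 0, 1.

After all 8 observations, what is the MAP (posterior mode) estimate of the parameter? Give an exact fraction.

29/99

obs 1: x=0 → posterior Beta(9/5, 13)
obs 2: x=1 → posterior Beta(14/5, 13)
obs 3: x=1 → posterior Beta(19/5, 13)
obs 4: x=1 → posterior Beta(24/5, 13)
obs 5: x=1 → posterior Beta(29/5, 13)
obs 6: x=0 → posterior Beta(29/5, 14)
obs 7: x=0 → posterior Beta(29/5, 15)
obs 8: x=1 → posterior Beta(34/5, 15)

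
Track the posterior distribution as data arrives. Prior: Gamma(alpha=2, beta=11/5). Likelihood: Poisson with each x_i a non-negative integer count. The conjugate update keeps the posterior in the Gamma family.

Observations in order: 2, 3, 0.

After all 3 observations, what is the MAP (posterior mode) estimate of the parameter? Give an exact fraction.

obs 1: x=2 → posterior Gamma(4, 16/5)
obs 2: x=3 → posterior Gamma(7, 21/5)
obs 3: x=0 → posterior Gamma(7, 26/5)

15/13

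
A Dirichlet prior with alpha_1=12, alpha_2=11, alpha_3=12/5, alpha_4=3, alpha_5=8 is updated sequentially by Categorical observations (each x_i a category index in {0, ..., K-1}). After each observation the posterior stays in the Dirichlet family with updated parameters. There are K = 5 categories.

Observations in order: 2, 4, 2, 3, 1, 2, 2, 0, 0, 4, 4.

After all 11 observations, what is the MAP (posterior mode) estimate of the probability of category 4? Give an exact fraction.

25/106

obs 1: x=2 → posterior Dirichlet(12, 11, 17/5, 3, 8)
obs 2: x=4 → posterior Dirichlet(12, 11, 17/5, 3, 9)
obs 3: x=2 → posterior Dirichlet(12, 11, 22/5, 3, 9)
obs 4: x=3 → posterior Dirichlet(12, 11, 22/5, 4, 9)
obs 5: x=1 → posterior Dirichlet(12, 12, 22/5, 4, 9)
obs 6: x=2 → posterior Dirichlet(12, 12, 27/5, 4, 9)
obs 7: x=2 → posterior Dirichlet(12, 12, 32/5, 4, 9)
obs 8: x=0 → posterior Dirichlet(13, 12, 32/5, 4, 9)
obs 9: x=0 → posterior Dirichlet(14, 12, 32/5, 4, 9)
obs 10: x=4 → posterior Dirichlet(14, 12, 32/5, 4, 10)
obs 11: x=4 → posterior Dirichlet(14, 12, 32/5, 4, 11)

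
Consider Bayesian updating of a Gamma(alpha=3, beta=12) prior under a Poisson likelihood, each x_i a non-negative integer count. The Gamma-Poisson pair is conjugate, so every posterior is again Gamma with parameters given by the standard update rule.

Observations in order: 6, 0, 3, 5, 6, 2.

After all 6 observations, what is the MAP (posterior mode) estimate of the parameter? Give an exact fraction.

4/3

obs 1: x=6 → posterior Gamma(9, 13)
obs 2: x=0 → posterior Gamma(9, 14)
obs 3: x=3 → posterior Gamma(12, 15)
obs 4: x=5 → posterior Gamma(17, 16)
obs 5: x=6 → posterior Gamma(23, 17)
obs 6: x=2 → posterior Gamma(25, 18)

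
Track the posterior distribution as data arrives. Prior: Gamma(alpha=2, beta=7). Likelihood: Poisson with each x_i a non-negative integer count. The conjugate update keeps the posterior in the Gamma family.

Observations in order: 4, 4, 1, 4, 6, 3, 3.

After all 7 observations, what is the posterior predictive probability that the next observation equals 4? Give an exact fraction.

1790412087523095069480331836915712/21305673248098231852054595947265625

obs 1: x=4 → posterior Gamma(6, 8)
obs 2: x=4 → posterior Gamma(10, 9)
obs 3: x=1 → posterior Gamma(11, 10)
obs 4: x=4 → posterior Gamma(15, 11)
obs 5: x=6 → posterior Gamma(21, 12)
obs 6: x=3 → posterior Gamma(24, 13)
obs 7: x=3 → posterior Gamma(27, 14)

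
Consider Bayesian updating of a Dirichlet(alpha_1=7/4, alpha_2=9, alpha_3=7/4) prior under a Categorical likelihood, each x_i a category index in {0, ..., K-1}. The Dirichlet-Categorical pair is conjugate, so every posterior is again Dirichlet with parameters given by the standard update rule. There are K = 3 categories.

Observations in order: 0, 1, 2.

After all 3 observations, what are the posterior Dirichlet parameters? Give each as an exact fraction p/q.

obs 1: x=0 → posterior Dirichlet(11/4, 9, 7/4)
obs 2: x=1 → posterior Dirichlet(11/4, 10, 7/4)
obs 3: x=2 → posterior Dirichlet(11/4, 10, 11/4)

alpha_1=11/4, alpha_2=10, alpha_3=11/4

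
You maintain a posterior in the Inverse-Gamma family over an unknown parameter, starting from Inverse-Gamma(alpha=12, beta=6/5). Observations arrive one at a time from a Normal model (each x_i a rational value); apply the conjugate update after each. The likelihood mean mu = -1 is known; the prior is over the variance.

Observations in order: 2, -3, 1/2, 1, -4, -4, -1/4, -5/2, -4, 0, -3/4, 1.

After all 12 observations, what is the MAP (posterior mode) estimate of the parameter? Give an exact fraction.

obs 1: x=2 → posterior Inverse-Gamma(25/2, 57/10)
obs 2: x=-3 → posterior Inverse-Gamma(13, 77/10)
obs 3: x=1/2 → posterior Inverse-Gamma(27/2, 353/40)
obs 4: x=1 → posterior Inverse-Gamma(14, 433/40)
obs 5: x=-4 → posterior Inverse-Gamma(29/2, 613/40)
obs 6: x=-4 → posterior Inverse-Gamma(15, 793/40)
obs 7: x=-1/4 → posterior Inverse-Gamma(31/2, 3217/160)
obs 8: x=-5/2 → posterior Inverse-Gamma(16, 3397/160)
obs 9: x=-4 → posterior Inverse-Gamma(33/2, 4117/160)
obs 10: x=0 → posterior Inverse-Gamma(17, 4197/160)
obs 11: x=-3/4 → posterior Inverse-Gamma(35/2, 2101/80)
obs 12: x=1 → posterior Inverse-Gamma(18, 2261/80)

119/80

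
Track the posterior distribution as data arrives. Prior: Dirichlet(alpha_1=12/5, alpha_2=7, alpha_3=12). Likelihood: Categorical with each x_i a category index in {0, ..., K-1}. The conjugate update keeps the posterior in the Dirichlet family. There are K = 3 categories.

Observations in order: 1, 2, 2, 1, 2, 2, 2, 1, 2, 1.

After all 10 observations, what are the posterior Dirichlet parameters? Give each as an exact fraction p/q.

alpha_1=12/5, alpha_2=11, alpha_3=18

obs 1: x=1 → posterior Dirichlet(12/5, 8, 12)
obs 2: x=2 → posterior Dirichlet(12/5, 8, 13)
obs 3: x=2 → posterior Dirichlet(12/5, 8, 14)
obs 4: x=1 → posterior Dirichlet(12/5, 9, 14)
obs 5: x=2 → posterior Dirichlet(12/5, 9, 15)
obs 6: x=2 → posterior Dirichlet(12/5, 9, 16)
obs 7: x=2 → posterior Dirichlet(12/5, 9, 17)
obs 8: x=1 → posterior Dirichlet(12/5, 10, 17)
obs 9: x=2 → posterior Dirichlet(12/5, 10, 18)
obs 10: x=1 → posterior Dirichlet(12/5, 11, 18)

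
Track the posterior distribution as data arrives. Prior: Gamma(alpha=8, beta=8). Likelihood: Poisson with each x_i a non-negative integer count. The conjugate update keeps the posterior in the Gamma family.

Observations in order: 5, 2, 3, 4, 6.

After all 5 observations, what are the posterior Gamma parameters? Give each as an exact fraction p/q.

obs 1: x=5 → posterior Gamma(13, 9)
obs 2: x=2 → posterior Gamma(15, 10)
obs 3: x=3 → posterior Gamma(18, 11)
obs 4: x=4 → posterior Gamma(22, 12)
obs 5: x=6 → posterior Gamma(28, 13)

alpha=28, beta=13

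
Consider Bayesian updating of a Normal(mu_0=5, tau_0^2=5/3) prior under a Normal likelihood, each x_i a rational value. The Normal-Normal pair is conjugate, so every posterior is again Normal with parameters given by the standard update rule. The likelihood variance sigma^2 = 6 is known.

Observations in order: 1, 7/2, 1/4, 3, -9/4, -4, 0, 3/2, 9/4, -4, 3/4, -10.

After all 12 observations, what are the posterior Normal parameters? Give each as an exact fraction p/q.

mu_0=25/39, tau_0^2=5/13

obs 1: x=1 → posterior Normal(95/23, 30/23)
obs 2: x=7/2 → posterior Normal(225/56, 15/14)
obs 3: x=1/4 → posterior Normal(455/132, 10/11)
obs 4: x=3 → posterior Normal(515/152, 15/19)
obs 5: x=-9/4 → posterior Normal(235/86, 30/43)
obs 6: x=-4 → posterior Normal(65/32, 5/8)
obs 7: x=0 → posterior Normal(195/106, 30/53)
obs 8: x=3/2 → posterior Normal(105/58, 15/29)
obs 9: x=9/4 → posterior Normal(155/84, 10/21)
obs 10: x=-4 → posterior Normal(385/272, 15/34)
obs 11: x=3/4 → posterior Normal(100/73, 30/73)
obs 12: x=-10 → posterior Normal(25/39, 5/13)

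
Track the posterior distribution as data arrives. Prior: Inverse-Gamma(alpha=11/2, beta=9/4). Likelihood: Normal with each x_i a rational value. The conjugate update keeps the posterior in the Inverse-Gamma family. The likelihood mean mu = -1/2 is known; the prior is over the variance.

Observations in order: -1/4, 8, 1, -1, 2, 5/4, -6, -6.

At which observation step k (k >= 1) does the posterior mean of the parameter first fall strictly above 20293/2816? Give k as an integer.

k = 7

obs 1: x=-1/4 → posterior Inverse-Gamma(6, 73/32)
obs 2: x=8 → posterior Inverse-Gamma(13/2, 1229/32)
obs 3: x=1 → posterior Inverse-Gamma(7, 1265/32)
obs 4: x=-1 → posterior Inverse-Gamma(15/2, 1269/32)
obs 5: x=2 → posterior Inverse-Gamma(8, 1369/32)
obs 6: x=5/4 → posterior Inverse-Gamma(17/2, 709/16)
obs 7: x=-6 → posterior Inverse-Gamma(9, 951/16)
obs 8: x=-6 → posterior Inverse-Gamma(19/2, 1193/16)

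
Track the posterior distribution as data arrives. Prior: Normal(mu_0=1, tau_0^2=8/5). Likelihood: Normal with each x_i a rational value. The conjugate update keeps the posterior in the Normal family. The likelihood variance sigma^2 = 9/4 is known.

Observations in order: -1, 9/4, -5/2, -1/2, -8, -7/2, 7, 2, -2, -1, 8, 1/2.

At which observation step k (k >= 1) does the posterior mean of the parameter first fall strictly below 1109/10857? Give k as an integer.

k = 3

obs 1: x=-1 → posterior Normal(13/77, 72/77)
obs 2: x=9/4 → posterior Normal(85/109, 72/109)
obs 3: x=-5/2 → posterior Normal(5/141, 24/47)
obs 4: x=-1/2 → posterior Normal(-11/173, 72/173)
obs 5: x=-8 → posterior Normal(-267/205, 72/205)
obs 6: x=-7/2 → posterior Normal(-379/237, 24/79)
obs 7: x=7 → posterior Normal(-155/269, 72/269)
obs 8: x=2 → posterior Normal(-13/43, 72/301)
obs 9: x=-2 → posterior Normal(-155/333, 8/37)
obs 10: x=-1 → posterior Normal(-187/365, 72/365)
obs 11: x=8 → posterior Normal(69/397, 72/397)
obs 12: x=1/2 → posterior Normal(85/429, 24/143)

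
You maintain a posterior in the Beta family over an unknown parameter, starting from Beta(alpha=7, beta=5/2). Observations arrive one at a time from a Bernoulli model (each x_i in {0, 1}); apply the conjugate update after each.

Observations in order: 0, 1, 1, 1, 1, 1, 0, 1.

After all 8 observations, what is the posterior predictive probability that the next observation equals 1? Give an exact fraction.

26/35

obs 1: x=0 → posterior Beta(7, 7/2)
obs 2: x=1 → posterior Beta(8, 7/2)
obs 3: x=1 → posterior Beta(9, 7/2)
obs 4: x=1 → posterior Beta(10, 7/2)
obs 5: x=1 → posterior Beta(11, 7/2)
obs 6: x=1 → posterior Beta(12, 7/2)
obs 7: x=0 → posterior Beta(12, 9/2)
obs 8: x=1 → posterior Beta(13, 9/2)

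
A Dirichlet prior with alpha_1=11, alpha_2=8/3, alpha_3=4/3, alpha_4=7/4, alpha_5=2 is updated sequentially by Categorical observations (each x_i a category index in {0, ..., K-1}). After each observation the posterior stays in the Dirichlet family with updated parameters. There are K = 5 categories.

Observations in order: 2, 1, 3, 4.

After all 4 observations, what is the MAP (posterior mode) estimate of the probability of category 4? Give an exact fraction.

8/71

obs 1: x=2 → posterior Dirichlet(11, 8/3, 7/3, 7/4, 2)
obs 2: x=1 → posterior Dirichlet(11, 11/3, 7/3, 7/4, 2)
obs 3: x=3 → posterior Dirichlet(11, 11/3, 7/3, 11/4, 2)
obs 4: x=4 → posterior Dirichlet(11, 11/3, 7/3, 11/4, 3)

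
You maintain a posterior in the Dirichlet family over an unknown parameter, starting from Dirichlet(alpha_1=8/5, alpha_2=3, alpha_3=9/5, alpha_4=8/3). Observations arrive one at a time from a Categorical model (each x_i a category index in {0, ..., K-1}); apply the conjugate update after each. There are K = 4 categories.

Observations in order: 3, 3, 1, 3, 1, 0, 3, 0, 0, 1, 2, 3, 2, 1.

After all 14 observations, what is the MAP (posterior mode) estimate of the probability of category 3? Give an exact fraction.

50/143

obs 1: x=3 → posterior Dirichlet(8/5, 3, 9/5, 11/3)
obs 2: x=3 → posterior Dirichlet(8/5, 3, 9/5, 14/3)
obs 3: x=1 → posterior Dirichlet(8/5, 4, 9/5, 14/3)
obs 4: x=3 → posterior Dirichlet(8/5, 4, 9/5, 17/3)
obs 5: x=1 → posterior Dirichlet(8/5, 5, 9/5, 17/3)
obs 6: x=0 → posterior Dirichlet(13/5, 5, 9/5, 17/3)
obs 7: x=3 → posterior Dirichlet(13/5, 5, 9/5, 20/3)
obs 8: x=0 → posterior Dirichlet(18/5, 5, 9/5, 20/3)
obs 9: x=0 → posterior Dirichlet(23/5, 5, 9/5, 20/3)
obs 10: x=1 → posterior Dirichlet(23/5, 6, 9/5, 20/3)
obs 11: x=2 → posterior Dirichlet(23/5, 6, 14/5, 20/3)
obs 12: x=3 → posterior Dirichlet(23/5, 6, 14/5, 23/3)
obs 13: x=2 → posterior Dirichlet(23/5, 6, 19/5, 23/3)
obs 14: x=1 → posterior Dirichlet(23/5, 7, 19/5, 23/3)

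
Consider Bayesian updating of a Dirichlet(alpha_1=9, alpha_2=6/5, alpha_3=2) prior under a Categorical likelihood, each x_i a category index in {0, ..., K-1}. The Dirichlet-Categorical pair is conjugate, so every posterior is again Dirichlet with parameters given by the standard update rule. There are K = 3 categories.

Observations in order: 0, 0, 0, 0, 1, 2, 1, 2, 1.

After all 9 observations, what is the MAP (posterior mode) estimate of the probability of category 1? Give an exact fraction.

16/91

obs 1: x=0 → posterior Dirichlet(10, 6/5, 2)
obs 2: x=0 → posterior Dirichlet(11, 6/5, 2)
obs 3: x=0 → posterior Dirichlet(12, 6/5, 2)
obs 4: x=0 → posterior Dirichlet(13, 6/5, 2)
obs 5: x=1 → posterior Dirichlet(13, 11/5, 2)
obs 6: x=2 → posterior Dirichlet(13, 11/5, 3)
obs 7: x=1 → posterior Dirichlet(13, 16/5, 3)
obs 8: x=2 → posterior Dirichlet(13, 16/5, 4)
obs 9: x=1 → posterior Dirichlet(13, 21/5, 4)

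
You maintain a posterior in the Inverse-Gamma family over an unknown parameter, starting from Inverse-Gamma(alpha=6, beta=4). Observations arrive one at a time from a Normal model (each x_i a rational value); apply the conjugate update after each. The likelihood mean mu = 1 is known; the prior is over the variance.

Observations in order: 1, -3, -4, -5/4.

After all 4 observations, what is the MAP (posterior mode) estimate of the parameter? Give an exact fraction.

865/288

obs 1: x=1 → posterior Inverse-Gamma(13/2, 4)
obs 2: x=-3 → posterior Inverse-Gamma(7, 12)
obs 3: x=-4 → posterior Inverse-Gamma(15/2, 49/2)
obs 4: x=-5/4 → posterior Inverse-Gamma(8, 865/32)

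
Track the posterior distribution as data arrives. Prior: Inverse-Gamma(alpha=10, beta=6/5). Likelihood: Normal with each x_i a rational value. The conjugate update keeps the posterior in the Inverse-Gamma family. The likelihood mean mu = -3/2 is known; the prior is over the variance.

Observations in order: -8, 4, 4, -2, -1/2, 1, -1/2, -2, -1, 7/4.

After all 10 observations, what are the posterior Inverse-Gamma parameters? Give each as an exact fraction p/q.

obs 1: x=-8 → posterior Inverse-Gamma(21/2, 893/40)
obs 2: x=4 → posterior Inverse-Gamma(11, 749/20)
obs 3: x=4 → posterior Inverse-Gamma(23/2, 2103/40)
obs 4: x=-2 → posterior Inverse-Gamma(12, 527/10)
obs 5: x=-1/2 → posterior Inverse-Gamma(25/2, 266/5)
obs 6: x=1 → posterior Inverse-Gamma(13, 2253/40)
obs 7: x=-1/2 → posterior Inverse-Gamma(27/2, 2273/40)
obs 8: x=-2 → posterior Inverse-Gamma(14, 1139/20)
obs 9: x=-1 → posterior Inverse-Gamma(29/2, 2283/40)
obs 10: x=7/4 → posterior Inverse-Gamma(15, 9977/160)

alpha=15, beta=9977/160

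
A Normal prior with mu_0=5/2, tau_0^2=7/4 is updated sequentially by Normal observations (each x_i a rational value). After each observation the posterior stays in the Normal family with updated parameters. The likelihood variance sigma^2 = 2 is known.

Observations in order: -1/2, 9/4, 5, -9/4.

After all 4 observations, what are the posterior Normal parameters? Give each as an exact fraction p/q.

mu_0=103/72, tau_0^2=7/18

obs 1: x=-1/2 → posterior Normal(11/10, 14/15)
obs 2: x=9/4 → posterior Normal(129/88, 7/11)
obs 3: x=5 → posterior Normal(269/116, 14/29)
obs 4: x=-9/4 → posterior Normal(103/72, 7/18)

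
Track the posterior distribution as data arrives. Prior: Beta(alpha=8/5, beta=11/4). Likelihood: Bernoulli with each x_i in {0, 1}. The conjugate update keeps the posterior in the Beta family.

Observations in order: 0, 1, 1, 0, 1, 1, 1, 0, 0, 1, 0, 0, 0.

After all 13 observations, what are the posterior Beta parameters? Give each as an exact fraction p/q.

alpha=38/5, beta=39/4

obs 1: x=0 → posterior Beta(8/5, 15/4)
obs 2: x=1 → posterior Beta(13/5, 15/4)
obs 3: x=1 → posterior Beta(18/5, 15/4)
obs 4: x=0 → posterior Beta(18/5, 19/4)
obs 5: x=1 → posterior Beta(23/5, 19/4)
obs 6: x=1 → posterior Beta(28/5, 19/4)
obs 7: x=1 → posterior Beta(33/5, 19/4)
obs 8: x=0 → posterior Beta(33/5, 23/4)
obs 9: x=0 → posterior Beta(33/5, 27/4)
obs 10: x=1 → posterior Beta(38/5, 27/4)
obs 11: x=0 → posterior Beta(38/5, 31/4)
obs 12: x=0 → posterior Beta(38/5, 35/4)
obs 13: x=0 → posterior Beta(38/5, 39/4)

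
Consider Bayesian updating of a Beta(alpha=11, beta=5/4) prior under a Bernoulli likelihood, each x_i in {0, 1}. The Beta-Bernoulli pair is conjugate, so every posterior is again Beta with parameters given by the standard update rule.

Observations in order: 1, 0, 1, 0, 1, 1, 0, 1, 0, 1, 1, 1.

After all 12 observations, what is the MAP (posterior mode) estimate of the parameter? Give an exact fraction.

72/89

obs 1: x=1 → posterior Beta(12, 5/4)
obs 2: x=0 → posterior Beta(12, 9/4)
obs 3: x=1 → posterior Beta(13, 9/4)
obs 4: x=0 → posterior Beta(13, 13/4)
obs 5: x=1 → posterior Beta(14, 13/4)
obs 6: x=1 → posterior Beta(15, 13/4)
obs 7: x=0 → posterior Beta(15, 17/4)
obs 8: x=1 → posterior Beta(16, 17/4)
obs 9: x=0 → posterior Beta(16, 21/4)
obs 10: x=1 → posterior Beta(17, 21/4)
obs 11: x=1 → posterior Beta(18, 21/4)
obs 12: x=1 → posterior Beta(19, 21/4)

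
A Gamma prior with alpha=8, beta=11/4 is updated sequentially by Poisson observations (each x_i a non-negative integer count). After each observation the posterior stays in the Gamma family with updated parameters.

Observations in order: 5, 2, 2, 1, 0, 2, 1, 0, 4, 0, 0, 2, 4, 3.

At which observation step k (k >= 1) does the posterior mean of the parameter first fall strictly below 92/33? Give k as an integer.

obs 1: x=5 → posterior Gamma(13, 15/4)
obs 2: x=2 → posterior Gamma(15, 19/4)
obs 3: x=2 → posterior Gamma(17, 23/4)
obs 4: x=1 → posterior Gamma(18, 27/4)
obs 5: x=0 → posterior Gamma(18, 31/4)
obs 6: x=2 → posterior Gamma(20, 35/4)
obs 7: x=1 → posterior Gamma(21, 39/4)
obs 8: x=0 → posterior Gamma(21, 43/4)
obs 9: x=4 → posterior Gamma(25, 47/4)
obs 10: x=0 → posterior Gamma(25, 51/4)
obs 11: x=0 → posterior Gamma(25, 55/4)
obs 12: x=2 → posterior Gamma(27, 59/4)
obs 13: x=4 → posterior Gamma(31, 63/4)
obs 14: x=3 → posterior Gamma(34, 67/4)

k = 4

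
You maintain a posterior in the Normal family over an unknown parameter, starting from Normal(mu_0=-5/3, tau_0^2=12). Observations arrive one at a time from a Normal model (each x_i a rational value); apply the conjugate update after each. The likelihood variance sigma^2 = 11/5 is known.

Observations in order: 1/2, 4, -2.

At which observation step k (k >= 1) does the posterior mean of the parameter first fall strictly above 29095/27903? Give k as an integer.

k = 2

obs 1: x=1/2 → posterior Normal(35/213, 132/71)
obs 2: x=4 → posterior Normal(755/393, 132/131)
obs 3: x=-2 → posterior Normal(395/573, 132/191)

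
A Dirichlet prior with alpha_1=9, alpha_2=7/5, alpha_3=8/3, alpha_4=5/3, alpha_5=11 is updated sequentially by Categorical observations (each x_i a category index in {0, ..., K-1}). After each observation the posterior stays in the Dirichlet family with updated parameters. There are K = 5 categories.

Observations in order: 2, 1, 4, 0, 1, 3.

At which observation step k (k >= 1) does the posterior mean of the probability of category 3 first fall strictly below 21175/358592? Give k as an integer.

k = 3

obs 1: x=2 → posterior Dirichlet(9, 7/5, 11/3, 5/3, 11)
obs 2: x=1 → posterior Dirichlet(9, 12/5, 11/3, 5/3, 11)
obs 3: x=4 → posterior Dirichlet(9, 12/5, 11/3, 5/3, 12)
obs 4: x=0 → posterior Dirichlet(10, 12/5, 11/3, 5/3, 12)
obs 5: x=1 → posterior Dirichlet(10, 17/5, 11/3, 5/3, 12)
obs 6: x=3 → posterior Dirichlet(10, 17/5, 11/3, 8/3, 12)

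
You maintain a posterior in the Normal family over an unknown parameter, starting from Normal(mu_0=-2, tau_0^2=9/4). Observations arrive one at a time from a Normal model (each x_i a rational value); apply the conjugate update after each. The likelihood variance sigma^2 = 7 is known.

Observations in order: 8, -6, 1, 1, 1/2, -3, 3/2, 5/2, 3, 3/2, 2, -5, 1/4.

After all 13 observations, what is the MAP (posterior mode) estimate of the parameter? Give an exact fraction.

obs 1: x=8 → posterior Normal(16/37, 63/37)
obs 2: x=-6 → posterior Normal(-19/23, 63/46)
obs 3: x=1 → posterior Normal(-29/55, 63/55)
obs 4: x=1 → posterior Normal(-5/16, 63/64)
obs 5: x=1/2 → posterior Normal(-31/146, 63/73)
obs 6: x=-3 → posterior Normal(-85/164, 63/82)
obs 7: x=3/2 → posterior Normal(-29/91, 9/13)
obs 8: x=5/2 → posterior Normal(-13/200, 63/100)
obs 9: x=3 → posterior Normal(41/218, 63/109)
obs 10: x=3/2 → posterior Normal(17/59, 63/118)
obs 11: x=2 → posterior Normal(52/127, 63/127)
obs 12: x=-5 → posterior Normal(7/136, 63/136)
obs 13: x=1/4 → posterior Normal(37/580, 63/145)

37/580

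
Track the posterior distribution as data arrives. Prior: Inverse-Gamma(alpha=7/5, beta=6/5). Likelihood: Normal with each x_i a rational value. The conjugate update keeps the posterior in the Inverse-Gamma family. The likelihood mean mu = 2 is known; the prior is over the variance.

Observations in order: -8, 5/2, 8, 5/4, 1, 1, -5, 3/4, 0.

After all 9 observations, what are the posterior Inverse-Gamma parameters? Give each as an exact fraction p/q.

obs 1: x=-8 → posterior Inverse-Gamma(19/10, 256/5)
obs 2: x=5/2 → posterior Inverse-Gamma(12/5, 2053/40)
obs 3: x=8 → posterior Inverse-Gamma(29/10, 2773/40)
obs 4: x=5/4 → posterior Inverse-Gamma(17/5, 11137/160)
obs 5: x=1 → posterior Inverse-Gamma(39/10, 11217/160)
obs 6: x=1 → posterior Inverse-Gamma(22/5, 11297/160)
obs 7: x=-5 → posterior Inverse-Gamma(49/10, 15217/160)
obs 8: x=3/4 → posterior Inverse-Gamma(27/5, 7671/80)
obs 9: x=0 → posterior Inverse-Gamma(59/10, 7831/80)

alpha=59/10, beta=7831/80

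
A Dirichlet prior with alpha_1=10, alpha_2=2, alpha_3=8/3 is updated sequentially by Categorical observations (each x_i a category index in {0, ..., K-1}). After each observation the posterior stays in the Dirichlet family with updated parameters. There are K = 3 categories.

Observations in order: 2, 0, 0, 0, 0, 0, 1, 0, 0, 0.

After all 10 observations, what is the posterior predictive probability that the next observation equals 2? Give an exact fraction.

obs 1: x=2 → posterior Dirichlet(10, 2, 11/3)
obs 2: x=0 → posterior Dirichlet(11, 2, 11/3)
obs 3: x=0 → posterior Dirichlet(12, 2, 11/3)
obs 4: x=0 → posterior Dirichlet(13, 2, 11/3)
obs 5: x=0 → posterior Dirichlet(14, 2, 11/3)
obs 6: x=0 → posterior Dirichlet(15, 2, 11/3)
obs 7: x=1 → posterior Dirichlet(15, 3, 11/3)
obs 8: x=0 → posterior Dirichlet(16, 3, 11/3)
obs 9: x=0 → posterior Dirichlet(17, 3, 11/3)
obs 10: x=0 → posterior Dirichlet(18, 3, 11/3)

11/74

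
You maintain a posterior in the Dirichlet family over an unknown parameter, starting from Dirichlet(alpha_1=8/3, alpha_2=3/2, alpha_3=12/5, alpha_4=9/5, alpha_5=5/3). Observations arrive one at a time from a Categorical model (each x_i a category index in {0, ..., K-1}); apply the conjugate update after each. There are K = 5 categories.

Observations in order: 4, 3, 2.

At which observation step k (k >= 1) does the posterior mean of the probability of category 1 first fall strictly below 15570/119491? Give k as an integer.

obs 1: x=4 → posterior Dirichlet(8/3, 3/2, 12/5, 9/5, 8/3)
obs 2: x=3 → posterior Dirichlet(8/3, 3/2, 12/5, 14/5, 8/3)
obs 3: x=2 → posterior Dirichlet(8/3, 3/2, 17/5, 14/5, 8/3)

k = 2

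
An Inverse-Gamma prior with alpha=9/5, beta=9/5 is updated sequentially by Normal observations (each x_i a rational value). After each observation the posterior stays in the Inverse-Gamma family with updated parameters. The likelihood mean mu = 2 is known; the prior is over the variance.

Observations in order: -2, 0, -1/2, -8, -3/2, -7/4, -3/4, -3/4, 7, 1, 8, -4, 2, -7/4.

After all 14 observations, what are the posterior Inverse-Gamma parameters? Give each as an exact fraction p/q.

alpha=44/5, beta=5667/40

obs 1: x=-2 → posterior Inverse-Gamma(23/10, 49/5)
obs 2: x=0 → posterior Inverse-Gamma(14/5, 59/5)
obs 3: x=-1/2 → posterior Inverse-Gamma(33/10, 597/40)
obs 4: x=-8 → posterior Inverse-Gamma(19/5, 2597/40)
obs 5: x=-3/2 → posterior Inverse-Gamma(43/10, 1421/20)
obs 6: x=-7/4 → posterior Inverse-Gamma(24/5, 12493/160)
obs 7: x=-3/4 → posterior Inverse-Gamma(53/10, 6549/80)
obs 8: x=-3/4 → posterior Inverse-Gamma(29/5, 13703/160)
obs 9: x=7 → posterior Inverse-Gamma(63/10, 15703/160)
obs 10: x=1 → posterior Inverse-Gamma(34/5, 15783/160)
obs 11: x=8 → posterior Inverse-Gamma(73/10, 18663/160)
obs 12: x=-4 → posterior Inverse-Gamma(39/5, 21543/160)
obs 13: x=2 → posterior Inverse-Gamma(83/10, 21543/160)
obs 14: x=-7/4 → posterior Inverse-Gamma(44/5, 5667/40)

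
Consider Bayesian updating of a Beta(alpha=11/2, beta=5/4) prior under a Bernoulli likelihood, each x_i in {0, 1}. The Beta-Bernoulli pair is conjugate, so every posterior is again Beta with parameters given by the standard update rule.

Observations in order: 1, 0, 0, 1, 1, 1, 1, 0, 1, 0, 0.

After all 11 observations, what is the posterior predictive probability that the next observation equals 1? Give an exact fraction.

46/71

obs 1: x=1 → posterior Beta(13/2, 5/4)
obs 2: x=0 → posterior Beta(13/2, 9/4)
obs 3: x=0 → posterior Beta(13/2, 13/4)
obs 4: x=1 → posterior Beta(15/2, 13/4)
obs 5: x=1 → posterior Beta(17/2, 13/4)
obs 6: x=1 → posterior Beta(19/2, 13/4)
obs 7: x=1 → posterior Beta(21/2, 13/4)
obs 8: x=0 → posterior Beta(21/2, 17/4)
obs 9: x=1 → posterior Beta(23/2, 17/4)
obs 10: x=0 → posterior Beta(23/2, 21/4)
obs 11: x=0 → posterior Beta(23/2, 25/4)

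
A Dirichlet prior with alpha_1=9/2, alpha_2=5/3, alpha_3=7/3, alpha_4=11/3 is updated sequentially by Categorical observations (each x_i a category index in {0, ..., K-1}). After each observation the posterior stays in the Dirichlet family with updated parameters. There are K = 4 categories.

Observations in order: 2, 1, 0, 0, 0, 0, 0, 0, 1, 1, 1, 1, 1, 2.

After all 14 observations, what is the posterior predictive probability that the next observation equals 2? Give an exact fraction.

obs 1: x=2 → posterior Dirichlet(9/2, 5/3, 10/3, 11/3)
obs 2: x=1 → posterior Dirichlet(9/2, 8/3, 10/3, 11/3)
obs 3: x=0 → posterior Dirichlet(11/2, 8/3, 10/3, 11/3)
obs 4: x=0 → posterior Dirichlet(13/2, 8/3, 10/3, 11/3)
obs 5: x=0 → posterior Dirichlet(15/2, 8/3, 10/3, 11/3)
obs 6: x=0 → posterior Dirichlet(17/2, 8/3, 10/3, 11/3)
obs 7: x=0 → posterior Dirichlet(19/2, 8/3, 10/3, 11/3)
obs 8: x=0 → posterior Dirichlet(21/2, 8/3, 10/3, 11/3)
obs 9: x=1 → posterior Dirichlet(21/2, 11/3, 10/3, 11/3)
obs 10: x=1 → posterior Dirichlet(21/2, 14/3, 10/3, 11/3)
obs 11: x=1 → posterior Dirichlet(21/2, 17/3, 10/3, 11/3)
obs 12: x=1 → posterior Dirichlet(21/2, 20/3, 10/3, 11/3)
obs 13: x=1 → posterior Dirichlet(21/2, 23/3, 10/3, 11/3)
obs 14: x=2 → posterior Dirichlet(21/2, 23/3, 13/3, 11/3)

26/157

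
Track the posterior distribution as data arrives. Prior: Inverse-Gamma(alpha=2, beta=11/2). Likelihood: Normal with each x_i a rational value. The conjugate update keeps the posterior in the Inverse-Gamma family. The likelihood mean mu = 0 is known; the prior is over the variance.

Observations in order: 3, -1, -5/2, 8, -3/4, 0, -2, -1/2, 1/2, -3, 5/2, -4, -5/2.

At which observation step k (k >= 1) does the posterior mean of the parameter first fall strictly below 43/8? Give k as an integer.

k = 2

obs 1: x=3 → posterior Inverse-Gamma(5/2, 10)
obs 2: x=-1 → posterior Inverse-Gamma(3, 21/2)
obs 3: x=-5/2 → posterior Inverse-Gamma(7/2, 109/8)
obs 4: x=8 → posterior Inverse-Gamma(4, 365/8)
obs 5: x=-3/4 → posterior Inverse-Gamma(9/2, 1469/32)
obs 6: x=0 → posterior Inverse-Gamma(5, 1469/32)
obs 7: x=-2 → posterior Inverse-Gamma(11/2, 1533/32)
obs 8: x=-1/2 → posterior Inverse-Gamma(6, 1537/32)
obs 9: x=1/2 → posterior Inverse-Gamma(13/2, 1541/32)
obs 10: x=-3 → posterior Inverse-Gamma(7, 1685/32)
obs 11: x=5/2 → posterior Inverse-Gamma(15/2, 1785/32)
obs 12: x=-4 → posterior Inverse-Gamma(8, 2041/32)
obs 13: x=-5/2 → posterior Inverse-Gamma(17/2, 2141/32)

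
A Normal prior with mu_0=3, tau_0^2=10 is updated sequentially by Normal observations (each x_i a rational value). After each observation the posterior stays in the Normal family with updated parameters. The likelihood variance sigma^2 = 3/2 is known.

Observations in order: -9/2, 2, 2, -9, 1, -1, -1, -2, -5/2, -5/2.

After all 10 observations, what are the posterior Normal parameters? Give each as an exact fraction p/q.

mu_0=-341/203, tau_0^2=30/203

obs 1: x=-9/2 → posterior Normal(-81/23, 30/23)
obs 2: x=2 → posterior Normal(-41/43, 30/43)
obs 3: x=2 → posterior Normal(-1/63, 10/21)
obs 4: x=-9 → posterior Normal(-181/83, 30/83)
obs 5: x=1 → posterior Normal(-161/103, 30/103)
obs 6: x=-1 → posterior Normal(-181/123, 10/41)
obs 7: x=-1 → posterior Normal(-201/143, 30/143)
obs 8: x=-2 → posterior Normal(-241/163, 30/163)
obs 9: x=-5/2 → posterior Normal(-97/61, 10/61)
obs 10: x=-5/2 → posterior Normal(-341/203, 30/203)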